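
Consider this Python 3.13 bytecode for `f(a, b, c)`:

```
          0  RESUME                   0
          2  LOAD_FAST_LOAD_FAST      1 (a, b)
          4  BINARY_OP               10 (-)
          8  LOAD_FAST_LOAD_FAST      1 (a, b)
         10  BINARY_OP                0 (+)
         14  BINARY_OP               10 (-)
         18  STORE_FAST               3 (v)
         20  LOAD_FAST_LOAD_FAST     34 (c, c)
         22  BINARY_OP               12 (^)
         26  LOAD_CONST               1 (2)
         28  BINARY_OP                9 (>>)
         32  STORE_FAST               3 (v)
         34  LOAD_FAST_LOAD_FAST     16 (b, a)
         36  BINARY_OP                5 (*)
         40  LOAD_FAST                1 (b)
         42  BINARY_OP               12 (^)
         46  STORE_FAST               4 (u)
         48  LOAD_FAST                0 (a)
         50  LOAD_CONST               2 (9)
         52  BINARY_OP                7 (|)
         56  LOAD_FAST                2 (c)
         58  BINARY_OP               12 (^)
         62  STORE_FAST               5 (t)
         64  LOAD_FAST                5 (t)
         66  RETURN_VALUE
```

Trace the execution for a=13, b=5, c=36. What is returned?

41

LOAD_FAST_LOAD_FAST a,b → push 13,5. Stack: [13, 5]
BINARY_OP - → 13 - 5 = 8. Stack: [8]
LOAD_FAST_LOAD_FAST a,b → push 13,5. Stack: [8, 13, 5]
BINARY_OP + → 13 + 5 = 18. Stack: [8, 18]
BINARY_OP - → 8 - 18 = -10. Stack: [-10]
STORE_FAST v → v=-10. Stack: []
LOAD_FAST_LOAD_FAST c,c → push 36,36. Stack: [36, 36]
BINARY_OP ^ → 36 ^ 36 = 0. Stack: [0]
LOAD_CONST → push 2. Stack: [0, 2]
BINARY_OP >> → 0 >> 2 = 0. Stack: [0]
STORE_FAST v → v=0. Stack: []
LOAD_FAST_LOAD_FAST b,a → push 5,13. Stack: [5, 13]
BINARY_OP * → 5 * 13 = 65. Stack: [65]
LOAD_FAST b → push 5. Stack: [65, 5]
BINARY_OP ^ → 65 ^ 5 = 68. Stack: [68]
STORE_FAST u → u=68. Stack: []
LOAD_FAST a → push 13. Stack: [13]
LOAD_CONST → push 9. Stack: [13, 9]
BINARY_OP | → 13 | 9 = 13. Stack: [13]
LOAD_FAST c → push 36. Stack: [13, 36]
BINARY_OP ^ → 13 ^ 36 = 41. Stack: [41]
STORE_FAST t → t=41. Stack: []
LOAD_FAST t → push 41. Stack: [41]
RETURN_VALUE → return 41.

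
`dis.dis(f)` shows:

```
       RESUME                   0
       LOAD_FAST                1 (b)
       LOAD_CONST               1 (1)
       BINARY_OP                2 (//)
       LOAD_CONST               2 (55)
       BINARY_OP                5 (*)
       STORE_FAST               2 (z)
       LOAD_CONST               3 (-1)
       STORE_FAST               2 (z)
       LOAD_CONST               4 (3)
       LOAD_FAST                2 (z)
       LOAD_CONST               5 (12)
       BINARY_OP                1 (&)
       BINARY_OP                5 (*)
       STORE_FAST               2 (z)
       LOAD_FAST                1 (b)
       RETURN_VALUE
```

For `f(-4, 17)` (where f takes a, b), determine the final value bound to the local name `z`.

LOAD_FAST b → push 17. Stack: [17]
LOAD_CONST → push 1. Stack: [17, 1]
BINARY_OP // → 17 // 1 = 17. Stack: [17]
LOAD_CONST → push 55. Stack: [17, 55]
BINARY_OP * → 17 * 55 = 935. Stack: [935]
STORE_FAST z → z=935. Stack: []
LOAD_CONST → push -1. Stack: [-1]
STORE_FAST z → z=-1. Stack: []
LOAD_CONST → push 3. Stack: [3]
LOAD_FAST z → push -1. Stack: [3, -1]
LOAD_CONST → push 12. Stack: [3, -1, 12]
BINARY_OP & → -1 & 12 = 12. Stack: [3, 12]
BINARY_OP * → 3 * 12 = 36. Stack: [36]
STORE_FAST z → z=36. Stack: []
LOAD_FAST b → push 17. Stack: [17]
RETURN_VALUE → return 17.

36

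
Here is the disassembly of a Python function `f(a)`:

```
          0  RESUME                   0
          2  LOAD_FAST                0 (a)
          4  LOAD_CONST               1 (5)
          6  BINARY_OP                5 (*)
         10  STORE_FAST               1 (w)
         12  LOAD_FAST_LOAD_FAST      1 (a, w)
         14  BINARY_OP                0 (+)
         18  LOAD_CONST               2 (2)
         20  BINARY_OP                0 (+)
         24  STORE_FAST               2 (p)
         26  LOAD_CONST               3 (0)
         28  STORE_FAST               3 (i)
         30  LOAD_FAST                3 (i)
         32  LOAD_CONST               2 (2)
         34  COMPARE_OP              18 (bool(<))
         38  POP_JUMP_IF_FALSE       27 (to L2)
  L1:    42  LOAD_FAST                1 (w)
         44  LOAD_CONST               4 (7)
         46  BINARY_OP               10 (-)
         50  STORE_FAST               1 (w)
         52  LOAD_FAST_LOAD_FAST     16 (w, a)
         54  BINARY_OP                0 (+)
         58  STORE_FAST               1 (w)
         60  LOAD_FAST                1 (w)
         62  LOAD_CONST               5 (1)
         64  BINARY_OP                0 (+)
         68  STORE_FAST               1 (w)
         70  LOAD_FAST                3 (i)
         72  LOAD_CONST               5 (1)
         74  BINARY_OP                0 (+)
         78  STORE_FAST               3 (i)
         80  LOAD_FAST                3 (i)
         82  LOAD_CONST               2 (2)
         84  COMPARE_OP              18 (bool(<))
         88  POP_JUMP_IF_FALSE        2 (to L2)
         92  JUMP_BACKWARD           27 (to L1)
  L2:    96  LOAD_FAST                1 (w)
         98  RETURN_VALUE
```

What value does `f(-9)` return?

-75

LOAD_FAST a → push -9. Stack: [-9]
LOAD_CONST → push 5. Stack: [-9, 5]
BINARY_OP * → -9 * 5 = -45. Stack: [-45]
STORE_FAST w → w=-45. Stack: []
LOAD_FAST_LOAD_FAST a,w → push -9,-45. Stack: [-9, -45]
BINARY_OP + → -9 + -45 = -54. Stack: [-54]
LOAD_CONST → push 2. Stack: [-54, 2]
BINARY_OP + → -54 + 2 = -52. Stack: [-52]
STORE_FAST p → p=-52. Stack: []
LOAD_CONST → push 0. Stack: [0]
STORE_FAST i → i=0. Stack: []
LOAD_FAST i → push 0. Stack: [0]
LOAD_CONST → push 2. Stack: [0, 2]
COMPARE_OP bool(<) → 0 vs 2 = True. Stack: [True]
POP_JUMP_IF_FALSE → pop True; no jump. Stack: []
LOAD_FAST w → push -45. Stack: [-45]
LOAD_CONST → push 7. Stack: [-45, 7]
BINARY_OP - → -45 - 7 = -52. Stack: [-52]
STORE_FAST w → w=-52. Stack: []
LOAD_FAST_LOAD_FAST w,a → push -52,-9. Stack: [-52, -9]
BINARY_OP + → -52 + -9 = -61. Stack: [-61]
STORE_FAST w → w=-61. Stack: []
LOAD_FAST w → push -61. Stack: [-61]
LOAD_CONST → push 1. Stack: [-61, 1]
BINARY_OP + → -61 + 1 = -60. Stack: [-60]
STORE_FAST w → w=-60. Stack: []
LOAD_FAST i → push 0. Stack: [0]
LOAD_CONST → push 1. Stack: [0, 1]
BINARY_OP + → 0 + 1 = 1. Stack: [1]
STORE_FAST i → i=1. Stack: []
LOAD_FAST i → push 1. Stack: [1]
LOAD_CONST → push 2. Stack: [1, 2]
COMPARE_OP bool(<) → 1 vs 2 = True. Stack: [True]
POP_JUMP_IF_FALSE → pop True; no jump. Stack: []
LOAD_FAST w → push -60. Stack: [-60]
LOAD_CONST → push 7. Stack: [-60, 7]
BINARY_OP - → -60 - 7 = -67. Stack: [-67]
STORE_FAST w → w=-67. Stack: []
LOAD_FAST_LOAD_FAST w,a → push -67,-9. Stack: [-67, -9]
BINARY_OP + → -67 + -9 = -76. Stack: [-76]
STORE_FAST w → w=-76. Stack: []
LOAD_FAST w → push -76. Stack: [-76]
LOAD_CONST → push 1. Stack: [-76, 1]
BINARY_OP + → -76 + 1 = -75. Stack: [-75]
STORE_FAST w → w=-75. Stack: []
LOAD_FAST i → push 1. Stack: [1]
LOAD_CONST → push 1. Stack: [1, 1]
BINARY_OP + → 1 + 1 = 2. Stack: [2]
STORE_FAST i → i=2. Stack: []
LOAD_FAST i → push 2. Stack: [2]
LOAD_CONST → push 2. Stack: [2, 2]
COMPARE_OP bool(<) → 2 vs 2 = False. Stack: [False]
POP_JUMP_IF_FALSE → pop False; jump. Stack: []
LOAD_FAST w → push -75. Stack: [-75]
RETURN_VALUE → return -75.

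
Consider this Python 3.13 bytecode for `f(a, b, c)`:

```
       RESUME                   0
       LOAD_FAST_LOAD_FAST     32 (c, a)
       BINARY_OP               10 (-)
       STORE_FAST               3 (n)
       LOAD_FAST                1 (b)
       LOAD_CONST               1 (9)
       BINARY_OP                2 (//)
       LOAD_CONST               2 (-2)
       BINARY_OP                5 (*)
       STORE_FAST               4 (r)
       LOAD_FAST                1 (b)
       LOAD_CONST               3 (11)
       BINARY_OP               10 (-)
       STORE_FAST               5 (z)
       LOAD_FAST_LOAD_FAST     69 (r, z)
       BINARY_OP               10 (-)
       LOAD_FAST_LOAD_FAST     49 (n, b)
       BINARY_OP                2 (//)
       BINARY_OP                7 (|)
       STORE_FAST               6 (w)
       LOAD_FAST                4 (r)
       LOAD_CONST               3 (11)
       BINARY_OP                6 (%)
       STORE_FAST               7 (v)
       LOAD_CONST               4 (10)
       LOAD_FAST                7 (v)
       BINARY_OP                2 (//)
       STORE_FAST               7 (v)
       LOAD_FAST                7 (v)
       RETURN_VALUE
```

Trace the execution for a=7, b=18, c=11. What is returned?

1

LOAD_FAST_LOAD_FAST c,a → push 11,7. Stack: [11, 7]
BINARY_OP - → 11 - 7 = 4. Stack: [4]
STORE_FAST n → n=4. Stack: []
LOAD_FAST b → push 18. Stack: [18]
LOAD_CONST → push 9. Stack: [18, 9]
BINARY_OP // → 18 // 9 = 2. Stack: [2]
LOAD_CONST → push -2. Stack: [2, -2]
BINARY_OP * → 2 * -2 = -4. Stack: [-4]
STORE_FAST r → r=-4. Stack: []
LOAD_FAST b → push 18. Stack: [18]
LOAD_CONST → push 11. Stack: [18, 11]
BINARY_OP - → 18 - 11 = 7. Stack: [7]
STORE_FAST z → z=7. Stack: []
LOAD_FAST_LOAD_FAST r,z → push -4,7. Stack: [-4, 7]
BINARY_OP - → -4 - 7 = -11. Stack: [-11]
LOAD_FAST_LOAD_FAST n,b → push 4,18. Stack: [-11, 4, 18]
BINARY_OP // → 4 // 18 = 0. Stack: [-11, 0]
BINARY_OP | → -11 | 0 = -11. Stack: [-11]
STORE_FAST w → w=-11. Stack: []
LOAD_FAST r → push -4. Stack: [-4]
LOAD_CONST → push 11. Stack: [-4, 11]
BINARY_OP % → -4 % 11 = 7. Stack: [7]
STORE_FAST v → v=7. Stack: []
LOAD_CONST → push 10. Stack: [10]
LOAD_FAST v → push 7. Stack: [10, 7]
BINARY_OP // → 10 // 7 = 1. Stack: [1]
STORE_FAST v → v=1. Stack: []
LOAD_FAST v → push 1. Stack: [1]
RETURN_VALUE → return 1.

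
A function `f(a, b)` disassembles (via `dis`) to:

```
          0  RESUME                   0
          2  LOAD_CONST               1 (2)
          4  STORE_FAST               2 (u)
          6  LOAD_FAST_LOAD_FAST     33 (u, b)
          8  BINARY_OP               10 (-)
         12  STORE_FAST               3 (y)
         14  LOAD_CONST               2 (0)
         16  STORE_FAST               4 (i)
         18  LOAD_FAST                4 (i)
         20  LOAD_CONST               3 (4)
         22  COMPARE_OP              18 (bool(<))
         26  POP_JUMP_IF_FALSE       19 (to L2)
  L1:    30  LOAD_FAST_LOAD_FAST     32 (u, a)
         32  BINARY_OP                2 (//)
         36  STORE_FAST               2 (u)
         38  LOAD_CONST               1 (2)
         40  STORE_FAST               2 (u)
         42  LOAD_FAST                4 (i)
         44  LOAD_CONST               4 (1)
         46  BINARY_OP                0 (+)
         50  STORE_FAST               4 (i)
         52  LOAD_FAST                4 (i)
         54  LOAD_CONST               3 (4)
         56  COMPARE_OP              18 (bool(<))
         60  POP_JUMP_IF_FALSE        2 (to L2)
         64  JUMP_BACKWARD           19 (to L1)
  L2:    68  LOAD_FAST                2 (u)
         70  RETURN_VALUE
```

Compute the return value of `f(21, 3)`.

LOAD_CONST → push 2. Stack: [2]
STORE_FAST u → u=2. Stack: []
LOAD_FAST_LOAD_FAST u,b → push 2,3. Stack: [2, 3]
BINARY_OP - → 2 - 3 = -1. Stack: [-1]
STORE_FAST y → y=-1. Stack: []
LOAD_CONST → push 0. Stack: [0]
STORE_FAST i → i=0. Stack: []
LOAD_FAST i → push 0. Stack: [0]
LOAD_CONST → push 4. Stack: [0, 4]
COMPARE_OP bool(<) → 0 vs 4 = True. Stack: [True]
POP_JUMP_IF_FALSE → pop True; no jump. Stack: []
LOAD_FAST_LOAD_FAST u,a → push 2,21. Stack: [2, 21]
BINARY_OP // → 2 // 21 = 0. Stack: [0]
STORE_FAST u → u=0. Stack: []
LOAD_CONST → push 2. Stack: [2]
STORE_FAST u → u=2. Stack: []
LOAD_FAST i → push 0. Stack: [0]
LOAD_CONST → push 1. Stack: [0, 1]
BINARY_OP + → 0 + 1 = 1. Stack: [1]
STORE_FAST i → i=1. Stack: []
LOAD_FAST i → push 1. Stack: [1]
LOAD_CONST → push 4. Stack: [1, 4]
COMPARE_OP bool(<) → 1 vs 4 = True. Stack: [True]
POP_JUMP_IF_FALSE → pop True; no jump. Stack: []
LOAD_FAST_LOAD_FAST u,a → push 2,21. Stack: [2, 21]
BINARY_OP // → 2 // 21 = 0. Stack: [0]
STORE_FAST u → u=0. Stack: []
LOAD_CONST → push 2. Stack: [2]
STORE_FAST u → u=2. Stack: []
LOAD_FAST i → push 1. Stack: [1]
LOAD_CONST → push 1. Stack: [1, 1]
BINARY_OP + → 1 + 1 = 2. Stack: [2]
STORE_FAST i → i=2. Stack: []
LOAD_FAST i → push 2. Stack: [2]
LOAD_CONST → push 4. Stack: [2, 4]
COMPARE_OP bool(<) → 2 vs 4 = True. Stack: [True]
POP_JUMP_IF_FALSE → pop True; no jump. Stack: []
LOAD_FAST_LOAD_FAST u,a → push 2,21. Stack: [2, 21]
BINARY_OP // → 2 // 21 = 0. Stack: [0]
STORE_FAST u → u=0. Stack: []
LOAD_CONST → push 2. Stack: [2]
STORE_FAST u → u=2. Stack: []
LOAD_FAST i → push 2. Stack: [2]
LOAD_CONST → push 1. Stack: [2, 1]
BINARY_OP + → 2 + 1 = 3. Stack: [3]
STORE_FAST i → i=3. Stack: []
LOAD_FAST i → push 3. Stack: [3]
LOAD_CONST → push 4. Stack: [3, 4]
COMPARE_OP bool(<) → 3 vs 4 = True. Stack: [True]
POP_JUMP_IF_FALSE → pop True; no jump. Stack: []
LOAD_FAST_LOAD_FAST u,a → push 2,21. Stack: [2, 21]
BINARY_OP // → 2 // 21 = 0. Stack: [0]
STORE_FAST u → u=0. Stack: []
LOAD_CONST → push 2. Stack: [2]
STORE_FAST u → u=2. Stack: []
LOAD_FAST i → push 3. Stack: [3]
LOAD_CONST → push 1. Stack: [3, 1]
BINARY_OP + → 3 + 1 = 4. Stack: [4]
STORE_FAST i → i=4. Stack: []
LOAD_FAST i → push 4. Stack: [4]
LOAD_CONST → push 4. Stack: [4, 4]
COMPARE_OP bool(<) → 4 vs 4 = False. Stack: [False]
POP_JUMP_IF_FALSE → pop False; jump. Stack: []
LOAD_FAST u → push 2. Stack: [2]
RETURN_VALUE → return 2.

2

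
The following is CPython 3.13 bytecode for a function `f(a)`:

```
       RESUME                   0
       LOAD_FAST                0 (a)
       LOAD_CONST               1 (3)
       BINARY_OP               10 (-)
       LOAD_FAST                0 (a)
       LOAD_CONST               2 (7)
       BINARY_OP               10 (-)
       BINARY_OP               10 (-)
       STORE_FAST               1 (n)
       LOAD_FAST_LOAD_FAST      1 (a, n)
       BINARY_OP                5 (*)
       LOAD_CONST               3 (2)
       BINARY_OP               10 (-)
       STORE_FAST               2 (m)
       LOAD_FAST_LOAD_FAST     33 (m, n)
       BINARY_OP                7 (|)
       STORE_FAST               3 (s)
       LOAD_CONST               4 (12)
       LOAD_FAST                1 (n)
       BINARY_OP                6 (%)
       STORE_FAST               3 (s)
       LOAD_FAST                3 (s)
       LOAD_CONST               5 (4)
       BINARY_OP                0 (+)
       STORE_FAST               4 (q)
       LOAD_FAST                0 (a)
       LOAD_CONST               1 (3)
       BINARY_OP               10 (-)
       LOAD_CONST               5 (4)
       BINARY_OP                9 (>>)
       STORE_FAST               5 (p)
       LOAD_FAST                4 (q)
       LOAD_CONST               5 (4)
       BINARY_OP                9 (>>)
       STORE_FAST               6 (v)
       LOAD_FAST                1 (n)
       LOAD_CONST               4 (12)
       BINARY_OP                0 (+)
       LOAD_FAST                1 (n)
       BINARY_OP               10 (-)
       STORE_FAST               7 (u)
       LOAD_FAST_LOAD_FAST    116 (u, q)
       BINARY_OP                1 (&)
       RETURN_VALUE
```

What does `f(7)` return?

4

LOAD_FAST a → push 7. Stack: [7]
LOAD_CONST → push 3. Stack: [7, 3]
BINARY_OP - → 7 - 3 = 4. Stack: [4]
LOAD_FAST a → push 7. Stack: [4, 7]
LOAD_CONST → push 7. Stack: [4, 7, 7]
BINARY_OP - → 7 - 7 = 0. Stack: [4, 0]
BINARY_OP - → 4 - 0 = 4. Stack: [4]
STORE_FAST n → n=4. Stack: []
LOAD_FAST_LOAD_FAST a,n → push 7,4. Stack: [7, 4]
BINARY_OP * → 7 * 4 = 28. Stack: [28]
LOAD_CONST → push 2. Stack: [28, 2]
BINARY_OP - → 28 - 2 = 26. Stack: [26]
STORE_FAST m → m=26. Stack: []
LOAD_FAST_LOAD_FAST m,n → push 26,4. Stack: [26, 4]
BINARY_OP | → 26 | 4 = 30. Stack: [30]
STORE_FAST s → s=30. Stack: []
LOAD_CONST → push 12. Stack: [12]
LOAD_FAST n → push 4. Stack: [12, 4]
BINARY_OP % → 12 % 4 = 0. Stack: [0]
STORE_FAST s → s=0. Stack: []
LOAD_FAST s → push 0. Stack: [0]
LOAD_CONST → push 4. Stack: [0, 4]
BINARY_OP + → 0 + 4 = 4. Stack: [4]
STORE_FAST q → q=4. Stack: []
LOAD_FAST a → push 7. Stack: [7]
LOAD_CONST → push 3. Stack: [7, 3]
BINARY_OP - → 7 - 3 = 4. Stack: [4]
LOAD_CONST → push 4. Stack: [4, 4]
BINARY_OP >> → 4 >> 4 = 0. Stack: [0]
STORE_FAST p → p=0. Stack: []
LOAD_FAST q → push 4. Stack: [4]
LOAD_CONST → push 4. Stack: [4, 4]
BINARY_OP >> → 4 >> 4 = 0. Stack: [0]
STORE_FAST v → v=0. Stack: []
LOAD_FAST n → push 4. Stack: [4]
LOAD_CONST → push 12. Stack: [4, 12]
BINARY_OP + → 4 + 12 = 16. Stack: [16]
LOAD_FAST n → push 4. Stack: [16, 4]
BINARY_OP - → 16 - 4 = 12. Stack: [12]
STORE_FAST u → u=12. Stack: []
LOAD_FAST_LOAD_FAST u,q → push 12,4. Stack: [12, 4]
BINARY_OP & → 12 & 4 = 4. Stack: [4]
RETURN_VALUE → return 4.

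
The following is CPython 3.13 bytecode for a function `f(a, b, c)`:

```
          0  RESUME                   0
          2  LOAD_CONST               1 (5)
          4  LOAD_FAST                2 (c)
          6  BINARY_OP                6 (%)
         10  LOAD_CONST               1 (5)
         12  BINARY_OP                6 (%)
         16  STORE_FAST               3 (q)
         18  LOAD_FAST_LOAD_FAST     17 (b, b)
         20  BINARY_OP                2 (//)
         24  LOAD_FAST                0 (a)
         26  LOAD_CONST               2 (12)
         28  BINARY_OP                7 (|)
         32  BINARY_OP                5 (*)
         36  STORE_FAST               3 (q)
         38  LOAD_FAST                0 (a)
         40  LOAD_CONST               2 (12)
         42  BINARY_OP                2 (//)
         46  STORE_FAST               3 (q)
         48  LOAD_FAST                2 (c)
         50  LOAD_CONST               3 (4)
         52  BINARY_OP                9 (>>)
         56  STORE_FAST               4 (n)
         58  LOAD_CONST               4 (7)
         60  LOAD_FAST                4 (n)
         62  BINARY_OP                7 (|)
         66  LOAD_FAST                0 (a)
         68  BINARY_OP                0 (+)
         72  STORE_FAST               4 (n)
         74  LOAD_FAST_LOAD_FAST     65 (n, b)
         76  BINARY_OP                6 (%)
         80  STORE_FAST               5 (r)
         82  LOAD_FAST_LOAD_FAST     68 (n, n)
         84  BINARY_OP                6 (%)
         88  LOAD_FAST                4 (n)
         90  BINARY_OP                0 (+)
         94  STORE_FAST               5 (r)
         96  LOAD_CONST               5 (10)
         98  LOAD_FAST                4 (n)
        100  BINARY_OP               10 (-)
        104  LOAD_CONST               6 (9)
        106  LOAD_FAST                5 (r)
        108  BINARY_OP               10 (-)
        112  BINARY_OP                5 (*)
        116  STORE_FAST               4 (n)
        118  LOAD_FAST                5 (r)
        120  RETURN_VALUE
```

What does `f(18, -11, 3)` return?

25

LOAD_CONST → push 5. Stack: [5]
LOAD_FAST c → push 3. Stack: [5, 3]
BINARY_OP % → 5 % 3 = 2. Stack: [2]
LOAD_CONST → push 5. Stack: [2, 5]
BINARY_OP % → 2 % 5 = 2. Stack: [2]
STORE_FAST q → q=2. Stack: []
LOAD_FAST_LOAD_FAST b,b → push -11,-11. Stack: [-11, -11]
BINARY_OP // → -11 // -11 = 1. Stack: [1]
LOAD_FAST a → push 18. Stack: [1, 18]
LOAD_CONST → push 12. Stack: [1, 18, 12]
BINARY_OP | → 18 | 12 = 30. Stack: [1, 30]
BINARY_OP * → 1 * 30 = 30. Stack: [30]
STORE_FAST q → q=30. Stack: []
LOAD_FAST a → push 18. Stack: [18]
LOAD_CONST → push 12. Stack: [18, 12]
BINARY_OP // → 18 // 12 = 1. Stack: [1]
STORE_FAST q → q=1. Stack: []
LOAD_FAST c → push 3. Stack: [3]
LOAD_CONST → push 4. Stack: [3, 4]
BINARY_OP >> → 3 >> 4 = 0. Stack: [0]
STORE_FAST n → n=0. Stack: []
LOAD_CONST → push 7. Stack: [7]
LOAD_FAST n → push 0. Stack: [7, 0]
BINARY_OP | → 7 | 0 = 7. Stack: [7]
LOAD_FAST a → push 18. Stack: [7, 18]
BINARY_OP + → 7 + 18 = 25. Stack: [25]
STORE_FAST n → n=25. Stack: []
LOAD_FAST_LOAD_FAST n,b → push 25,-11. Stack: [25, -11]
BINARY_OP % → 25 % -11 = -8. Stack: [-8]
STORE_FAST r → r=-8. Stack: []
LOAD_FAST_LOAD_FAST n,n → push 25,25. Stack: [25, 25]
BINARY_OP % → 25 % 25 = 0. Stack: [0]
LOAD_FAST n → push 25. Stack: [0, 25]
BINARY_OP + → 0 + 25 = 25. Stack: [25]
STORE_FAST r → r=25. Stack: []
LOAD_CONST → push 10. Stack: [10]
LOAD_FAST n → push 25. Stack: [10, 25]
BINARY_OP - → 10 - 25 = -15. Stack: [-15]
LOAD_CONST → push 9. Stack: [-15, 9]
LOAD_FAST r → push 25. Stack: [-15, 9, 25]
BINARY_OP - → 9 - 25 = -16. Stack: [-15, -16]
BINARY_OP * → -15 * -16 = 240. Stack: [240]
STORE_FAST n → n=240. Stack: []
LOAD_FAST r → push 25. Stack: [25]
RETURN_VALUE → return 25.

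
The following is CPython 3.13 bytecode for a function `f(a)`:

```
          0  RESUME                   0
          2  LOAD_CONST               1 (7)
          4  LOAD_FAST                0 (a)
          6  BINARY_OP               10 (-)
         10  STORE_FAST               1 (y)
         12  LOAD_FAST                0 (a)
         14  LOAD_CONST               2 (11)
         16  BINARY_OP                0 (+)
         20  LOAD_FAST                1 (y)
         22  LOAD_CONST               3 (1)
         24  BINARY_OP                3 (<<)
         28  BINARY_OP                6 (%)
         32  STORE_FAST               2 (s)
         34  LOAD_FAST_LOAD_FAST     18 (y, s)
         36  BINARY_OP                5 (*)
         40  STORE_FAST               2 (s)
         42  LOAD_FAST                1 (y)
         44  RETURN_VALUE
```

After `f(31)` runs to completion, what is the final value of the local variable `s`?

144

LOAD_CONST → push 7. Stack: [7]
LOAD_FAST a → push 31. Stack: [7, 31]
BINARY_OP - → 7 - 31 = -24. Stack: [-24]
STORE_FAST y → y=-24. Stack: []
LOAD_FAST a → push 31. Stack: [31]
LOAD_CONST → push 11. Stack: [31, 11]
BINARY_OP + → 31 + 11 = 42. Stack: [42]
LOAD_FAST y → push -24. Stack: [42, -24]
LOAD_CONST → push 1. Stack: [42, -24, 1]
BINARY_OP << → -24 << 1 = -48. Stack: [42, -48]
BINARY_OP % → 42 % -48 = -6. Stack: [-6]
STORE_FAST s → s=-6. Stack: []
LOAD_FAST_LOAD_FAST y,s → push -24,-6. Stack: [-24, -6]
BINARY_OP * → -24 * -6 = 144. Stack: [144]
STORE_FAST s → s=144. Stack: []
LOAD_FAST y → push -24. Stack: [-24]
RETURN_VALUE → return -24.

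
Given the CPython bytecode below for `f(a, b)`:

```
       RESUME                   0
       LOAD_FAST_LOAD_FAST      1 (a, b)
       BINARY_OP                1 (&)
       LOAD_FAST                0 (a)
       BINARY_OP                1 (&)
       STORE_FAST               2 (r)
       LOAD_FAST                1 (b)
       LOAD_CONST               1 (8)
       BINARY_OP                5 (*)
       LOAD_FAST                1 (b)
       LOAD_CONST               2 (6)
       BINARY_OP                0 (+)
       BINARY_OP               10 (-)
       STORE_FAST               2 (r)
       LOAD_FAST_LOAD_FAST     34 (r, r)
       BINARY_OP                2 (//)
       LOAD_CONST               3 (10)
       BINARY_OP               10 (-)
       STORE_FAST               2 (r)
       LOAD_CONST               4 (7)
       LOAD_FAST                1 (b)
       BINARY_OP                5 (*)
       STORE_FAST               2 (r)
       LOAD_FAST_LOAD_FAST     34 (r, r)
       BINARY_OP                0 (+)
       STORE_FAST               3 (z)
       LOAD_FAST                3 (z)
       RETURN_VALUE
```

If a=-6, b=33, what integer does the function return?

LOAD_FAST_LOAD_FAST a,b → push -6,33. Stack: [-6, 33]
BINARY_OP & → -6 & 33 = 32. Stack: [32]
LOAD_FAST a → push -6. Stack: [32, -6]
BINARY_OP & → 32 & -6 = 32. Stack: [32]
STORE_FAST r → r=32. Stack: []
LOAD_FAST b → push 33. Stack: [33]
LOAD_CONST → push 8. Stack: [33, 8]
BINARY_OP * → 33 * 8 = 264. Stack: [264]
LOAD_FAST b → push 33. Stack: [264, 33]
LOAD_CONST → push 6. Stack: [264, 33, 6]
BINARY_OP + → 33 + 6 = 39. Stack: [264, 39]
BINARY_OP - → 264 - 39 = 225. Stack: [225]
STORE_FAST r → r=225. Stack: []
LOAD_FAST_LOAD_FAST r,r → push 225,225. Stack: [225, 225]
BINARY_OP // → 225 // 225 = 1. Stack: [1]
LOAD_CONST → push 10. Stack: [1, 10]
BINARY_OP - → 1 - 10 = -9. Stack: [-9]
STORE_FAST r → r=-9. Stack: []
LOAD_CONST → push 7. Stack: [7]
LOAD_FAST b → push 33. Stack: [7, 33]
BINARY_OP * → 7 * 33 = 231. Stack: [231]
STORE_FAST r → r=231. Stack: []
LOAD_FAST_LOAD_FAST r,r → push 231,231. Stack: [231, 231]
BINARY_OP + → 231 + 231 = 462. Stack: [462]
STORE_FAST z → z=462. Stack: []
LOAD_FAST z → push 462. Stack: [462]
RETURN_VALUE → return 462.

462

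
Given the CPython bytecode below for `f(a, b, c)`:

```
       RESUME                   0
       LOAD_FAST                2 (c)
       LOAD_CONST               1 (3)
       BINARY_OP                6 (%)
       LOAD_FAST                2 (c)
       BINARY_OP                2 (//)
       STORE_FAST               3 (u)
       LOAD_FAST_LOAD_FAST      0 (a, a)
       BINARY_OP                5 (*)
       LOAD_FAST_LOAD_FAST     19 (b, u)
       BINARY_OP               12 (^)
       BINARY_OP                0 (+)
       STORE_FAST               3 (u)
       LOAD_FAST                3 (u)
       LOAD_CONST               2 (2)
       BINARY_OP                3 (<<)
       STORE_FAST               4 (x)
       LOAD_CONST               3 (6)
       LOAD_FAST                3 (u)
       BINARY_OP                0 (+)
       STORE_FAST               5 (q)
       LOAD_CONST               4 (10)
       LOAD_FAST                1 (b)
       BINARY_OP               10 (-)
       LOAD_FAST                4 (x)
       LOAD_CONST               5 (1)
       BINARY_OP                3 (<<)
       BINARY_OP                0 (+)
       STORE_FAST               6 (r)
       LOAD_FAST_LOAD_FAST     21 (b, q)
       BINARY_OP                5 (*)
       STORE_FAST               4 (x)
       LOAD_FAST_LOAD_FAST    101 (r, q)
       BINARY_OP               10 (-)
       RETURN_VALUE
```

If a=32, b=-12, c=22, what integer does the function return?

7100

LOAD_FAST c → push 22. Stack: [22]
LOAD_CONST → push 3. Stack: [22, 3]
BINARY_OP % → 22 % 3 = 1. Stack: [1]
LOAD_FAST c → push 22. Stack: [1, 22]
BINARY_OP // → 1 // 22 = 0. Stack: [0]
STORE_FAST u → u=0. Stack: []
LOAD_FAST_LOAD_FAST a,a → push 32,32. Stack: [32, 32]
BINARY_OP * → 32 * 32 = 1024. Stack: [1024]
LOAD_FAST_LOAD_FAST b,u → push -12,0. Stack: [1024, -12, 0]
BINARY_OP ^ → -12 ^ 0 = -12. Stack: [1024, -12]
BINARY_OP + → 1024 + -12 = 1012. Stack: [1012]
STORE_FAST u → u=1012. Stack: []
LOAD_FAST u → push 1012. Stack: [1012]
LOAD_CONST → push 2. Stack: [1012, 2]
BINARY_OP << → 1012 << 2 = 4048. Stack: [4048]
STORE_FAST x → x=4048. Stack: []
LOAD_CONST → push 6. Stack: [6]
LOAD_FAST u → push 1012. Stack: [6, 1012]
BINARY_OP + → 6 + 1012 = 1018. Stack: [1018]
STORE_FAST q → q=1018. Stack: []
LOAD_CONST → push 10. Stack: [10]
LOAD_FAST b → push -12. Stack: [10, -12]
BINARY_OP - → 10 - -12 = 22. Stack: [22]
LOAD_FAST x → push 4048. Stack: [22, 4048]
LOAD_CONST → push 1. Stack: [22, 4048, 1]
BINARY_OP << → 4048 << 1 = 8096. Stack: [22, 8096]
BINARY_OP + → 22 + 8096 = 8118. Stack: [8118]
STORE_FAST r → r=8118. Stack: []
LOAD_FAST_LOAD_FAST b,q → push -12,1018. Stack: [-12, 1018]
BINARY_OP * → -12 * 1018 = -12216. Stack: [-12216]
STORE_FAST x → x=-12216. Stack: []
LOAD_FAST_LOAD_FAST r,q → push 8118,1018. Stack: [8118, 1018]
BINARY_OP - → 8118 - 1018 = 7100. Stack: [7100]
RETURN_VALUE → return 7100.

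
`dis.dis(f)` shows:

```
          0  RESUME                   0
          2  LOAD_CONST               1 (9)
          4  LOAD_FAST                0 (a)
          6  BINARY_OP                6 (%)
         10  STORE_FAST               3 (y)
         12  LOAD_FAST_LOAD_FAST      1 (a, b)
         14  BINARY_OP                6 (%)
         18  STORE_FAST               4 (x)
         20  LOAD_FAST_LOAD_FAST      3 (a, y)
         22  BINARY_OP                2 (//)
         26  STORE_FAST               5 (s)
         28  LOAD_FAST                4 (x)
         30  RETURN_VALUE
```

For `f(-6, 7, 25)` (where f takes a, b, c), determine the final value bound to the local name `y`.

LOAD_CONST → push 9. Stack: [9]
LOAD_FAST a → push -6. Stack: [9, -6]
BINARY_OP % → 9 % -6 = -3. Stack: [-3]
STORE_FAST y → y=-3. Stack: []
LOAD_FAST_LOAD_FAST a,b → push -6,7. Stack: [-6, 7]
BINARY_OP % → -6 % 7 = 1. Stack: [1]
STORE_FAST x → x=1. Stack: []
LOAD_FAST_LOAD_FAST a,y → push -6,-3. Stack: [-6, -3]
BINARY_OP // → -6 // -3 = 2. Stack: [2]
STORE_FAST s → s=2. Stack: []
LOAD_FAST x → push 1. Stack: [1]
RETURN_VALUE → return 1.

-3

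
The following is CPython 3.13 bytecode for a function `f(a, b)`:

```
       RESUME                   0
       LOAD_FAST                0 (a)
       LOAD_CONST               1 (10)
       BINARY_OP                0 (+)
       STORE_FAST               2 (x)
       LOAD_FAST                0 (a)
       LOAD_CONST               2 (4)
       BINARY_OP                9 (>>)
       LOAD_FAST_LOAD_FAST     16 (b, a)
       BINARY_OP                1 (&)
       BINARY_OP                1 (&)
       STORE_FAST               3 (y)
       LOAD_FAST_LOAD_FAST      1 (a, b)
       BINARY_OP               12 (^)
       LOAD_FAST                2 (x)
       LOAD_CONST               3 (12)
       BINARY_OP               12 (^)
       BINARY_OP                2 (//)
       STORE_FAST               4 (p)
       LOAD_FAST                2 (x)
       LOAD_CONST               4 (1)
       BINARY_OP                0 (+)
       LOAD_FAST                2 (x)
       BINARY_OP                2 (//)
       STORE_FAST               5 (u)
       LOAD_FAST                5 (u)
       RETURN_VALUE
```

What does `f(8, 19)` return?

LOAD_FAST a → push 8. Stack: [8]
LOAD_CONST → push 10. Stack: [8, 10]
BINARY_OP + → 8 + 10 = 18. Stack: [18]
STORE_FAST x → x=18. Stack: []
LOAD_FAST a → push 8. Stack: [8]
LOAD_CONST → push 4. Stack: [8, 4]
BINARY_OP >> → 8 >> 4 = 0. Stack: [0]
LOAD_FAST_LOAD_FAST b,a → push 19,8. Stack: [0, 19, 8]
BINARY_OP & → 19 & 8 = 0. Stack: [0, 0]
BINARY_OP & → 0 & 0 = 0. Stack: [0]
STORE_FAST y → y=0. Stack: []
LOAD_FAST_LOAD_FAST a,b → push 8,19. Stack: [8, 19]
BINARY_OP ^ → 8 ^ 19 = 27. Stack: [27]
LOAD_FAST x → push 18. Stack: [27, 18]
LOAD_CONST → push 12. Stack: [27, 18, 12]
BINARY_OP ^ → 18 ^ 12 = 30. Stack: [27, 30]
BINARY_OP // → 27 // 30 = 0. Stack: [0]
STORE_FAST p → p=0. Stack: []
LOAD_FAST x → push 18. Stack: [18]
LOAD_CONST → push 1. Stack: [18, 1]
BINARY_OP + → 18 + 1 = 19. Stack: [19]
LOAD_FAST x → push 18. Stack: [19, 18]
BINARY_OP // → 19 // 18 = 1. Stack: [1]
STORE_FAST u → u=1. Stack: []
LOAD_FAST u → push 1. Stack: [1]
RETURN_VALUE → return 1.

1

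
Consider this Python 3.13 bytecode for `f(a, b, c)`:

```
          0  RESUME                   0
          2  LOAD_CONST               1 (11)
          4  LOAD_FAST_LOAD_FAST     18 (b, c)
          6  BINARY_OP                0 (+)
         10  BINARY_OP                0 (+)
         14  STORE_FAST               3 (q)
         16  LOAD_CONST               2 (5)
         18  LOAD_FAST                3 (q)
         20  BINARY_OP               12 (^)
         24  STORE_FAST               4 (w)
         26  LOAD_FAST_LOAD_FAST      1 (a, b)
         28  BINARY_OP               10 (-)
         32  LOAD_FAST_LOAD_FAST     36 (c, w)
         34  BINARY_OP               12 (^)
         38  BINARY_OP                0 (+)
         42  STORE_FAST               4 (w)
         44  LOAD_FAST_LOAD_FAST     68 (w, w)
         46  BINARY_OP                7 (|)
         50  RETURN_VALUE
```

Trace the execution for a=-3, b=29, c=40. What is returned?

LOAD_CONST → push 11. Stack: [11]
LOAD_FAST_LOAD_FAST b,c → push 29,40. Stack: [11, 29, 40]
BINARY_OP + → 29 + 40 = 69. Stack: [11, 69]
BINARY_OP + → 11 + 69 = 80. Stack: [80]
STORE_FAST q → q=80. Stack: []
LOAD_CONST → push 5. Stack: [5]
LOAD_FAST q → push 80. Stack: [5, 80]
BINARY_OP ^ → 5 ^ 80 = 85. Stack: [85]
STORE_FAST w → w=85. Stack: []
LOAD_FAST_LOAD_FAST a,b → push -3,29. Stack: [-3, 29]
BINARY_OP - → -3 - 29 = -32. Stack: [-32]
LOAD_FAST_LOAD_FAST c,w → push 40,85. Stack: [-32, 40, 85]
BINARY_OP ^ → 40 ^ 85 = 125. Stack: [-32, 125]
BINARY_OP + → -32 + 125 = 93. Stack: [93]
STORE_FAST w → w=93. Stack: []
LOAD_FAST_LOAD_FAST w,w → push 93,93. Stack: [93, 93]
BINARY_OP | → 93 | 93 = 93. Stack: [93]
RETURN_VALUE → return 93.

93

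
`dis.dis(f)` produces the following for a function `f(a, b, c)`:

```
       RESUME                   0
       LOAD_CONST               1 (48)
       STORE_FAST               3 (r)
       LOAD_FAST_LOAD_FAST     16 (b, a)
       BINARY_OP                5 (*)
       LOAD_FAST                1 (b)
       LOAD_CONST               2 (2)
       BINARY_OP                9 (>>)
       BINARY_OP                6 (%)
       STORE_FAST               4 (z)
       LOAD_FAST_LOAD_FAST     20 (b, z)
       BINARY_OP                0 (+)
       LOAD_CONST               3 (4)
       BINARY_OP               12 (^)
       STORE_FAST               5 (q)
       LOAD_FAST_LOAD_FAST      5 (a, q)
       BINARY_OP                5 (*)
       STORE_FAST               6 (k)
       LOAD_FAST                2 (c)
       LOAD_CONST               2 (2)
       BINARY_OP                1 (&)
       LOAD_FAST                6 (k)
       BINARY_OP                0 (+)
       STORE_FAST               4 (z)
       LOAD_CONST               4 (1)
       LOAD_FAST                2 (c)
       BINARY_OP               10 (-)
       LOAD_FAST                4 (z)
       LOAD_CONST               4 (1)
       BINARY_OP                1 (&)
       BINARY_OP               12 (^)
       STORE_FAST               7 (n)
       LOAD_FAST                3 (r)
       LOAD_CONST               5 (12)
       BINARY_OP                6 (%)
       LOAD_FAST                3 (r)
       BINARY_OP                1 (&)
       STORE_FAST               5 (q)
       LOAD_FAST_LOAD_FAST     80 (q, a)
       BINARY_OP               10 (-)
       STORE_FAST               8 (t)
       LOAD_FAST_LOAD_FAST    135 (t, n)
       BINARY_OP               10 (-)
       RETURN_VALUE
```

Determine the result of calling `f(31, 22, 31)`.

LOAD_CONST → push 48. Stack: [48]
STORE_FAST r → r=48. Stack: []
LOAD_FAST_LOAD_FAST b,a → push 22,31. Stack: [22, 31]
BINARY_OP * → 22 * 31 = 682. Stack: [682]
LOAD_FAST b → push 22. Stack: [682, 22]
LOAD_CONST → push 2. Stack: [682, 22, 2]
BINARY_OP >> → 22 >> 2 = 5. Stack: [682, 5]
BINARY_OP % → 682 % 5 = 2. Stack: [2]
STORE_FAST z → z=2. Stack: []
LOAD_FAST_LOAD_FAST b,z → push 22,2. Stack: [22, 2]
BINARY_OP + → 22 + 2 = 24. Stack: [24]
LOAD_CONST → push 4. Stack: [24, 4]
BINARY_OP ^ → 24 ^ 4 = 28. Stack: [28]
STORE_FAST q → q=28. Stack: []
LOAD_FAST_LOAD_FAST a,q → push 31,28. Stack: [31, 28]
BINARY_OP * → 31 * 28 = 868. Stack: [868]
STORE_FAST k → k=868. Stack: []
LOAD_FAST c → push 31. Stack: [31]
LOAD_CONST → push 2. Stack: [31, 2]
BINARY_OP & → 31 & 2 = 2. Stack: [2]
LOAD_FAST k → push 868. Stack: [2, 868]
BINARY_OP + → 2 + 868 = 870. Stack: [870]
STORE_FAST z → z=870. Stack: []
LOAD_CONST → push 1. Stack: [1]
LOAD_FAST c → push 31. Stack: [1, 31]
BINARY_OP - → 1 - 31 = -30. Stack: [-30]
LOAD_FAST z → push 870. Stack: [-30, 870]
LOAD_CONST → push 1. Stack: [-30, 870, 1]
BINARY_OP & → 870 & 1 = 0. Stack: [-30, 0]
BINARY_OP ^ → -30 ^ 0 = -30. Stack: [-30]
STORE_FAST n → n=-30. Stack: []
LOAD_FAST r → push 48. Stack: [48]
LOAD_CONST → push 12. Stack: [48, 12]
BINARY_OP % → 48 % 12 = 0. Stack: [0]
LOAD_FAST r → push 48. Stack: [0, 48]
BINARY_OP & → 0 & 48 = 0. Stack: [0]
STORE_FAST q → q=0. Stack: []
LOAD_FAST_LOAD_FAST q,a → push 0,31. Stack: [0, 31]
BINARY_OP - → 0 - 31 = -31. Stack: [-31]
STORE_FAST t → t=-31. Stack: []
LOAD_FAST_LOAD_FAST t,n → push -31,-30. Stack: [-31, -30]
BINARY_OP - → -31 - -30 = -1. Stack: [-1]
RETURN_VALUE → return -1.

-1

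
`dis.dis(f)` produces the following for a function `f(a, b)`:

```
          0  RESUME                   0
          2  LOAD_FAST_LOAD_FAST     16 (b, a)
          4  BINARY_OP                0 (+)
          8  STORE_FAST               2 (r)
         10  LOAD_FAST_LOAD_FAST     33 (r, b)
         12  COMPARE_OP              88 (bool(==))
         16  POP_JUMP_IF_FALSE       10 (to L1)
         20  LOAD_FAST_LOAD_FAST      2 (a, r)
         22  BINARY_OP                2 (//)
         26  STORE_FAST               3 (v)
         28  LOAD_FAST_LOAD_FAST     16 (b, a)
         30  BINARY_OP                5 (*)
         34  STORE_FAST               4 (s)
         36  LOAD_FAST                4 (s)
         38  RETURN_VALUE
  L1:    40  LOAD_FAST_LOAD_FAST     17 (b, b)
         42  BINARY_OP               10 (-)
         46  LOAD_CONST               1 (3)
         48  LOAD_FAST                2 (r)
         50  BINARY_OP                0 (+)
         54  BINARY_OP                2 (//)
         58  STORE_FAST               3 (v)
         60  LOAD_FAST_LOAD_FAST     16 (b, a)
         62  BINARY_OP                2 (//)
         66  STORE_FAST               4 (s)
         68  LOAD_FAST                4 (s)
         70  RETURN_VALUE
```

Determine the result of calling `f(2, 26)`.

13

LOAD_FAST_LOAD_FAST b,a → push 26,2. Stack: [26, 2]
BINARY_OP + → 26 + 2 = 28. Stack: [28]
STORE_FAST r → r=28. Stack: []
LOAD_FAST_LOAD_FAST r,b → push 28,26. Stack: [28, 26]
COMPARE_OP bool(==) → 28 vs 26 = False. Stack: [False]
POP_JUMP_IF_FALSE → pop False; jump. Stack: []
LOAD_FAST_LOAD_FAST b,b → push 26,26. Stack: [26, 26]
BINARY_OP - → 26 - 26 = 0. Stack: [0]
LOAD_CONST → push 3. Stack: [0, 3]
LOAD_FAST r → push 28. Stack: [0, 3, 28]
BINARY_OP + → 3 + 28 = 31. Stack: [0, 31]
BINARY_OP // → 0 // 31 = 0. Stack: [0]
STORE_FAST v → v=0. Stack: []
LOAD_FAST_LOAD_FAST b,a → push 26,2. Stack: [26, 2]
BINARY_OP // → 26 // 2 = 13. Stack: [13]
STORE_FAST s → s=13. Stack: []
LOAD_FAST s → push 13. Stack: [13]
RETURN_VALUE → return 13.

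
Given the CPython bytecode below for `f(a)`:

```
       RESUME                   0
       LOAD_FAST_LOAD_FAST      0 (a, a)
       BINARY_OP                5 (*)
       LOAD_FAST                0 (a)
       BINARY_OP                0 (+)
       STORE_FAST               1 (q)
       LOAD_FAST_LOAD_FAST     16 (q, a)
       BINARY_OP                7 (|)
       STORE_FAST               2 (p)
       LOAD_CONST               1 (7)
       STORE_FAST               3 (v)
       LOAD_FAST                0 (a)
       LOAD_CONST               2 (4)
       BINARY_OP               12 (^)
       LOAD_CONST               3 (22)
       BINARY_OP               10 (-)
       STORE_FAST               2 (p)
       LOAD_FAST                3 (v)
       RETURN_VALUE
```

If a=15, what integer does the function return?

LOAD_FAST_LOAD_FAST a,a → push 15,15. Stack: [15, 15]
BINARY_OP * → 15 * 15 = 225. Stack: [225]
LOAD_FAST a → push 15. Stack: [225, 15]
BINARY_OP + → 225 + 15 = 240. Stack: [240]
STORE_FAST q → q=240. Stack: []
LOAD_FAST_LOAD_FAST q,a → push 240,15. Stack: [240, 15]
BINARY_OP | → 240 | 15 = 255. Stack: [255]
STORE_FAST p → p=255. Stack: []
LOAD_CONST → push 7. Stack: [7]
STORE_FAST v → v=7. Stack: []
LOAD_FAST a → push 15. Stack: [15]
LOAD_CONST → push 4. Stack: [15, 4]
BINARY_OP ^ → 15 ^ 4 = 11. Stack: [11]
LOAD_CONST → push 22. Stack: [11, 22]
BINARY_OP - → 11 - 22 = -11. Stack: [-11]
STORE_FAST p → p=-11. Stack: []
LOAD_FAST v → push 7. Stack: [7]
RETURN_VALUE → return 7.

7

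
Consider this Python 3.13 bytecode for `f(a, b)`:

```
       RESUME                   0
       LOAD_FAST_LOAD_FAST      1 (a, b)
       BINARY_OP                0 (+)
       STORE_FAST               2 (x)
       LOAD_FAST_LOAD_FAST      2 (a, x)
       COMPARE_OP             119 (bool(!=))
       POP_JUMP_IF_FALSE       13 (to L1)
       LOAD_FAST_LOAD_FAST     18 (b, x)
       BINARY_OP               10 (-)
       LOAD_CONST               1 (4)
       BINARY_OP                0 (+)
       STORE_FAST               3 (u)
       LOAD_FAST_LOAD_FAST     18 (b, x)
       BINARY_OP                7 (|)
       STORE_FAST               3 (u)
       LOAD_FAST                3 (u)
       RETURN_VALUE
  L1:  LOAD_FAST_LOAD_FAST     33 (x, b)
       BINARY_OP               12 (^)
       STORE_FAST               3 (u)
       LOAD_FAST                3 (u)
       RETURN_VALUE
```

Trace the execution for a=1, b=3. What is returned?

LOAD_FAST_LOAD_FAST a,b → push 1,3. Stack: [1, 3]
BINARY_OP + → 1 + 3 = 4. Stack: [4]
STORE_FAST x → x=4. Stack: []
LOAD_FAST_LOAD_FAST a,x → push 1,4. Stack: [1, 4]
COMPARE_OP bool(!=) → 1 vs 4 = True. Stack: [True]
POP_JUMP_IF_FALSE → pop True; no jump. Stack: []
LOAD_FAST_LOAD_FAST b,x → push 3,4. Stack: [3, 4]
BINARY_OP - → 3 - 4 = -1. Stack: [-1]
LOAD_CONST → push 4. Stack: [-1, 4]
BINARY_OP + → -1 + 4 = 3. Stack: [3]
STORE_FAST u → u=3. Stack: []
LOAD_FAST_LOAD_FAST b,x → push 3,4. Stack: [3, 4]
BINARY_OP | → 3 | 4 = 7. Stack: [7]
STORE_FAST u → u=7. Stack: []
LOAD_FAST u → push 7. Stack: [7]
RETURN_VALUE → return 7.

7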